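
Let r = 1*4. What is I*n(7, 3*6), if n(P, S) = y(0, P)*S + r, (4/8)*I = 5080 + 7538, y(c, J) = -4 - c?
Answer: -1716048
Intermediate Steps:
I = 25236 (I = 2*(5080 + 7538) = 2*12618 = 25236)
r = 4
n(P, S) = 4 - 4*S (n(P, S) = (-4 - 1*0)*S + 4 = (-4 + 0)*S + 4 = -4*S + 4 = 4 - 4*S)
I*n(7, 3*6) = 25236*(4 - 12*6) = 25236*(4 - 4*18) = 25236*(4 - 72) = 25236*(-68) = -1716048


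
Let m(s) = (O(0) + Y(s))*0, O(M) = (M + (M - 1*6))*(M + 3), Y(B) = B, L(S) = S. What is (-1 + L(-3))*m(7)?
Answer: 0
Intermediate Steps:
O(M) = (-6 + 2*M)*(3 + M) (O(M) = (M + (M - 6))*(3 + M) = (M + (-6 + M))*(3 + M) = (-6 + 2*M)*(3 + M))
m(s) = 0 (m(s) = ((-18 + 2*0**2) + s)*0 = ((-18 + 2*0) + s)*0 = ((-18 + 0) + s)*0 = (-18 + s)*0 = 0)
(-1 + L(-3))*m(7) = (-1 - 3)*0 = -4*0 = 0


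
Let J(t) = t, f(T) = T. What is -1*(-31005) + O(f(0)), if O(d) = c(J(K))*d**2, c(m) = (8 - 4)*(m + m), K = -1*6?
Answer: 31005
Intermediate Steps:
K = -6
c(m) = 8*m (c(m) = 4*(2*m) = 8*m)
O(d) = -48*d**2 (O(d) = (8*(-6))*d**2 = -48*d**2)
-1*(-31005) + O(f(0)) = -1*(-31005) - 48*0**2 = 31005 - 48*0 = 31005 + 0 = 31005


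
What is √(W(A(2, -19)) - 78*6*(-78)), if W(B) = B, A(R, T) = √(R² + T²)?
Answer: √(36504 + √365) ≈ 191.11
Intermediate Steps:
√(W(A(2, -19)) - 78*6*(-78)) = √(√(2² + (-19)²) - 78*6*(-78)) = √(√(4 + 361) - 468*(-78)) = √(√365 + 36504) = √(36504 + √365)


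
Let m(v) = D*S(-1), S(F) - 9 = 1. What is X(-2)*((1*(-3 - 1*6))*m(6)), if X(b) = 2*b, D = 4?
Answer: 1440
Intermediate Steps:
S(F) = 10 (S(F) = 9 + 1 = 10)
m(v) = 40 (m(v) = 4*10 = 40)
X(-2)*((1*(-3 - 1*6))*m(6)) = (2*(-2))*((1*(-3 - 1*6))*40) = -4*1*(-3 - 6)*40 = -4*1*(-9)*40 = -(-36)*40 = -4*(-360) = 1440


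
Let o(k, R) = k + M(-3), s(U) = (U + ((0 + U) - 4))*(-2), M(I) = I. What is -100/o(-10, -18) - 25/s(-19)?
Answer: 8075/1092 ≈ 7.3947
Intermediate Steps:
s(U) = 8 - 4*U (s(U) = (U + (U - 4))*(-2) = (U + (-4 + U))*(-2) = (-4 + 2*U)*(-2) = 8 - 4*U)
o(k, R) = -3 + k (o(k, R) = k - 3 = -3 + k)
-100/o(-10, -18) - 25/s(-19) = -100/(-3 - 10) - 25/(8 - 4*(-19)) = -100/(-13) - 25/(8 + 76) = -100*(-1/13) - 25/84 = 100/13 - 25*1/84 = 100/13 - 25/84 = 8075/1092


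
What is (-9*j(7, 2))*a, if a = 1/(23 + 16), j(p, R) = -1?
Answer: 3/13 ≈ 0.23077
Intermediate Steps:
a = 1/39 ≈ 0.025641
(-9*j(7, 2))*a = -9*(-1)*(1/39) = 9*(1/39) = 3/13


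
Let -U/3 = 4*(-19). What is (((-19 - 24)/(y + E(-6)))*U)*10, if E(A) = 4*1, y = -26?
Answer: 49020/11 ≈ 4456.4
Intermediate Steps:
U = 228 (U = -12*(-19) = -3*(-76) = 228)
E(A) = 4
(((-19 - 24)/(y + E(-6)))*U)*10 = (((-19 - 24)/(-26 + 4))*228)*10 = (-43/(-22)*228)*10 = (-43*(-1/22)*228)*10 = ((43/22)*228)*10 = (4902/11)*10 = 49020/11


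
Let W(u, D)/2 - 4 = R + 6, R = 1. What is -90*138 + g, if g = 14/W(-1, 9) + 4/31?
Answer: -4234959/341 ≈ -12419.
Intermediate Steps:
W(u, D) = 22 (W(u, D) = 8 + 2*(1 + 6) = 8 + 2*7 = 8 + 14 = 22)
g = 261/341 (g = 14/22 + 4/31 = 14*(1/22) + 4*(1/31) = 7/11 + 4/31 = 261/341 ≈ 0.76540)
-90*138 + g = -90*138 + 261/341 = -12420 + 261/341 = -4234959/341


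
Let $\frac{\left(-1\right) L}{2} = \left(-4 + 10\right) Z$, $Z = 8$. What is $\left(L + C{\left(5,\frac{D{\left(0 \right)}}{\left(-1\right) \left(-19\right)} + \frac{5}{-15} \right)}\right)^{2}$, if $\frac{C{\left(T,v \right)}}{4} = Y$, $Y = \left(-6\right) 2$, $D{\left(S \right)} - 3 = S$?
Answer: $20736$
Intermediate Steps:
$D{\left(S \right)} = 3 + S$
$Y = -12$
$L = -96$ ($L = - 2 \left(-4 + 10\right) 8 = - 2 \cdot 6 \cdot 8 = \left(-2\right) 48 = -96$)
$C{\left(T,v \right)} = -48$ ($C{\left(T,v \right)} = 4 \left(-12\right) = -48$)
$\left(L + C{\left(5,\frac{D{\left(0 \right)}}{\left(-1\right) \left(-19\right)} + \frac{5}{-15} \right)}\right)^{2} = \left(-96 - 48\right)^{2} = \left(-144\right)^{2} = 20736$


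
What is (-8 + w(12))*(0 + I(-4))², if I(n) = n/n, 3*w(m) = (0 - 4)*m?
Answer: -24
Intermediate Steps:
w(m) = -4*m/3 (w(m) = ((0 - 4)*m)/3 = (-4*m)/3 = -4*m/3)
I(n) = 1
(-8 + w(12))*(0 + I(-4))² = (-8 - 4/3*12)*(0 + 1)² = (-8 - 16)*1² = -24*1 = -24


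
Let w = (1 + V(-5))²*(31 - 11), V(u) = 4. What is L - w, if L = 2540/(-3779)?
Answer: -1892040/3779 ≈ -500.67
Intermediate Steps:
L = -2540/3779 (L = 2540*(-1/3779) = -2540/3779 ≈ -0.67214)
w = 500 (w = (1 + 4)²*(31 - 11) = 5²*20 = 25*20 = 500)
L - w = -2540/3779 - 1*500 = -2540/3779 - 500 = -1892040/3779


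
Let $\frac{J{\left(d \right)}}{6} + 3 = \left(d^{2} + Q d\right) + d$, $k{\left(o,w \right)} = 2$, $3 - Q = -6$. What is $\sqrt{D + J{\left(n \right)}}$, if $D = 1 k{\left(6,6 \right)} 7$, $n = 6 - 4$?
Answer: $2 \sqrt{35} \approx 11.832$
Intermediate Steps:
$Q = 9$ ($Q = 3 - -6 = 3 + 6 = 9$)
$n = 2$ ($n = 6 - 4 = 2$)
$J{\left(d \right)} = -18 + 6 d^{2} + 60 d$ ($J{\left(d \right)} = -18 + 6 \left(\left(d^{2} + 9 d\right) + d\right) = -18 + 6 \left(d^{2} + 10 d\right) = -18 + \left(6 d^{2} + 60 d\right) = -18 + 6 d^{2} + 60 d$)
$D = 14$ ($D = 1 \cdot 2 \cdot 7 = 2 \cdot 7 = 14$)
$\sqrt{D + J{\left(n \right)}} = \sqrt{14 + \left(-18 + 6 \cdot 2^{2} + 60 \cdot 2\right)} = \sqrt{14 + \left(-18 + 6 \cdot 4 + 120\right)} = \sqrt{14 + \left(-18 + 24 + 120\right)} = \sqrt{14 + 126} = \sqrt{140} = 2 \sqrt{35}$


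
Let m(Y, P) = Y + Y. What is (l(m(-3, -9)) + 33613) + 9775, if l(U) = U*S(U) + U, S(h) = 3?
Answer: 43364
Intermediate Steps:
m(Y, P) = 2*Y
l(U) = 4*U (l(U) = U*3 + U = 3*U + U = 4*U)
(l(m(-3, -9)) + 33613) + 9775 = (4*(2*(-3)) + 33613) + 9775 = (4*(-6) + 33613) + 9775 = (-24 + 33613) + 9775 = 33589 + 9775 = 43364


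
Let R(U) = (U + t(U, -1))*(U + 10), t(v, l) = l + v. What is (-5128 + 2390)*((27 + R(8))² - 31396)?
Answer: -155553994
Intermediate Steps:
R(U) = (-1 + 2*U)*(10 + U) (R(U) = (U + (-1 + U))*(U + 10) = (-1 + 2*U)*(10 + U))
(-5128 + 2390)*((27 + R(8))² - 31396) = (-5128 + 2390)*((27 + (-10 + 2*8² + 19*8))² - 31396) = -2738*((27 + (-10 + 2*64 + 152))² - 31396) = -2738*((27 + (-10 + 128 + 152))² - 31396) = -2738*((27 + 270)² - 31396) = -2738*(297² - 31396) = -2738*(88209 - 31396) = -2738*56813 = -155553994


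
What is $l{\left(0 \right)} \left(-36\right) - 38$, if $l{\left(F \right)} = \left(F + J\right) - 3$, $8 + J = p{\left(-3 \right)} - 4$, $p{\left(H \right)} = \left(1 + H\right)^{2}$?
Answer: $358$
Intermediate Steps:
$J = -8$ ($J = -8 - \left(4 - \left(1 - 3\right)^{2}\right) = -8 - \left(4 - \left(-2\right)^{2}\right) = -8 + \left(4 - 4\right) = -8 + 0 = -8$)
$l{\left(F \right)} = -11 + F$ ($l{\left(F \right)} = \left(F - 8\right) - 3 = \left(-8 + F\right) - 3 = -11 + F$)
$l{\left(0 \right)} \left(-36\right) - 38 = \left(-11 + 0\right) \left(-36\right) - 38 = \left(-11\right) \left(-36\right) - 38 = 396 - 38 = 358$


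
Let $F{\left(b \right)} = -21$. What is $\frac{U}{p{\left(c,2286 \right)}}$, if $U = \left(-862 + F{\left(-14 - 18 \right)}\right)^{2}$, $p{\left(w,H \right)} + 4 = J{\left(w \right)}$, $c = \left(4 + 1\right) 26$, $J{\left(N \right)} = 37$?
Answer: $\frac{779689}{33} \approx 23627.0$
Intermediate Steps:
$c = 130$ ($c = 5 \cdot 26 = 130$)
$p{\left(w,H \right)} = 33$ ($p{\left(w,H \right)} = -4 + 37 = 33$)
$U = 779689$ ($U = \left(-862 - 21\right)^{2} = \left(-883\right)^{2} = 779689$)
$\frac{U}{p{\left(c,2286 \right)}} = \frac{779689}{33}$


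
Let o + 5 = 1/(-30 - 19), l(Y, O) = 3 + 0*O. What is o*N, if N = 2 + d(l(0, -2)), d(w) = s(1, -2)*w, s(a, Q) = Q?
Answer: 984/49 ≈ 20.082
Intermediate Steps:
l(Y, O) = 3 (l(Y, O) = 3 + 0 = 3)
d(w) = -2*w
N = -4 (N = 2 - 2*3 = 2 - 6 = -4)
o = -246/49 (o = -5 + 1/(-30 - 19) = -5 + 1/(-49) = -5 - 1/49 = -246/49 ≈ -5.0204)
o*N = -246/49*(-4) = 984/49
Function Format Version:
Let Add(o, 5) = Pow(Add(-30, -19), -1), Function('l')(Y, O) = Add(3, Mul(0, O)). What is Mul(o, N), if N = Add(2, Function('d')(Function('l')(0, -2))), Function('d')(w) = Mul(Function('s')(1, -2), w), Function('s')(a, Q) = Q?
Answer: Rational(984, 49) ≈ 20.082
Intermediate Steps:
Function('l')(Y, O) = 3 (Function('l')(Y, O) = Add(3, 0) = 3)
Function('d')(w) = Mul(-2, w)
N = -4 (N = Add(2, Mul(-2, 3)) = Add(2, -6) = -4)
o = Rational(-246, 49) (o = Add(-5, Pow(Add(-30, -19), -1)) = Add(-5, Pow(-49, -1)) = Add(-5, Rational(-1, 49)) = Rational(-246, 49) ≈ -5.0204)
Mul(o, N) = Mul(Rational(-246, 49), -4) = Rational(984, 49)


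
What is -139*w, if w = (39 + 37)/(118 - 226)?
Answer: 2641/27 ≈ 97.815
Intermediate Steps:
w = -19/27 (w = 76/(-108) = 76*(-1/108) = -19/27 ≈ -0.70370)
-139*w = -139*(-19/27) = 2641/27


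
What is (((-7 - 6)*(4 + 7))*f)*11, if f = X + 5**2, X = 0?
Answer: -39325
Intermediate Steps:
f = 25 (f = 0 + 5**2 = 0 + 25 = 25)
(((-7 - 6)*(4 + 7))*f)*11 = (((-7 - 6)*(4 + 7))*25)*11 = (-13*11*25)*11 = -143*25*11 = -3575*11 = -39325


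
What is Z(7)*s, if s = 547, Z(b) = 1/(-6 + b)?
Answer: 547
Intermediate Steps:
Z(7)*s = 547/(-6 + 7) = 547/1 = 1*547 = 547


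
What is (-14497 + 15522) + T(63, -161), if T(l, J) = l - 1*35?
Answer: 1053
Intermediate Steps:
T(l, J) = -35 + l (T(l, J) = l - 35 = -35 + l)
(-14497 + 15522) + T(63, -161) = (-14497 + 15522) + (-35 + 63) = 1025 + 28 = 1053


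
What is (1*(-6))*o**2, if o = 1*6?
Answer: -216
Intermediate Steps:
o = 6
(1*(-6))*o**2 = (1*(-6))*6**2 = -6*36 = -216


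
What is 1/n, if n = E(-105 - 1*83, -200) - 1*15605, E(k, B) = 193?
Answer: -1/15412 ≈ -6.4885e-5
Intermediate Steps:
n = -15412 (n = 193 - 1*15605 = 193 - 15605 = -15412)
1/n = 1/(-15412) = -1/15412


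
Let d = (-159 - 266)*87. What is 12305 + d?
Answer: -24670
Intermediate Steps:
d = -36975 (d = -425*87 = -36975)
12305 + d = 12305 - 36975 = -24670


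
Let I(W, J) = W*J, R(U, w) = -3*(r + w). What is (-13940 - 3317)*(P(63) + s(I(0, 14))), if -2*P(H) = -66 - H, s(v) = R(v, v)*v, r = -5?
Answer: -2226153/2 ≈ -1.1131e+6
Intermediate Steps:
R(U, w) = 15 - 3*w (R(U, w) = -3*(-5 + w) = 15 - 3*w)
I(W, J) = J*W
s(v) = v*(15 - 3*v) (s(v) = (15 - 3*v)*v = v*(15 - 3*v))
P(H) = 33 + H/2 (P(H) = -(-66 - H)/2 = 33 + H/2)
(-13940 - 3317)*(P(63) + s(I(0, 14))) = (-13940 - 3317)*((33 + (½)*63) + 3*(14*0)*(5 - 14*0)) = -17257*((33 + 63/2) + 3*0*(5 - 1*0)) = -17257*(129/2 + 3*0*(5 + 0)) = -17257*(129/2 + 3*0*5) = -17257*(129/2 + 0) = -17257*129/2 = -2226153/2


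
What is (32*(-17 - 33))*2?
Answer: -3200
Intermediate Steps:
(32*(-17 - 33))*2 = (32*(-50))*2 = -1600*2 = -3200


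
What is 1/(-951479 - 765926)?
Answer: -1/1717405 ≈ -5.8227e-7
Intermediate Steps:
1/(-951479 - 765926) = 1/(-1717405) = -1/1717405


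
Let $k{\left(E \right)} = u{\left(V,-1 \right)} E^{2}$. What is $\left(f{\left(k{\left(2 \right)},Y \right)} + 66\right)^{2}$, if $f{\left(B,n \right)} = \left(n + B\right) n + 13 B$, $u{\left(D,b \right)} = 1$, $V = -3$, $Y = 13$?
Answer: $114921$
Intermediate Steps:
$k{\left(E \right)} = E^{2}$ ($k{\left(E \right)} = 1 E^{2} = E^{2}$)
$f{\left(B,n \right)} = 13 B + n \left(B + n\right)$ ($f{\left(B,n \right)} = \left(B + n\right) n + 13 B = n \left(B + n\right) + 13 B = 13 B + n \left(B + n\right)$)
$\left(f{\left(k{\left(2 \right)},Y \right)} + 66\right)^{2} = \left(\left(13^{2} + 13 \cdot 2^{2} + 2^{2} \cdot 13\right) + 66\right)^{2} = \left(\left(169 + 13 \cdot 4 + 4 \cdot 13\right) + 66\right)^{2} = \left(\left(169 + 52 + 52\right) + 66\right)^{2} = \left(273 + 66\right)^{2} = 339^{2} = 114921$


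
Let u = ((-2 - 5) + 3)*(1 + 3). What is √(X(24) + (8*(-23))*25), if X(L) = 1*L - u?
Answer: 4*I*√285 ≈ 67.528*I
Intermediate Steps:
u = -16 (u = (-7 + 3)*4 = -4*4 = -16)
X(L) = 16 + L (X(L) = 1*L - 1*(-16) = L + 16 = 16 + L)
√(X(24) + (8*(-23))*25) = √((16 + 24) + (8*(-23))*25) = √(40 - 184*25) = √(40 - 4600) = √(-4560) = 4*I*√285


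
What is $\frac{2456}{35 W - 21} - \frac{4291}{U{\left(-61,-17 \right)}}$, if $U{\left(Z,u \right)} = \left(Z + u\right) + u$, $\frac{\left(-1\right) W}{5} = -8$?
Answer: $\frac{6150609}{131005} \approx 46.949$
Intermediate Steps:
$W = 40$ ($W = \left(-5\right) \left(-8\right) = 40$)
$U{\left(Z,u \right)} = Z + 2 u$
$\frac{2456}{35 W - 21} - \frac{4291}{U{\left(-61,-17 \right)}} = \frac{2456}{35 \cdot 40 - 21} - \frac{4291}{-61 + 2 \left(-17\right)} = \frac{2456}{1400 - 21} - \frac{4291}{-61 - 34} = \frac{2456}{1379} - \frac{4291}{-95} = 2456 \cdot \frac{1}{1379} - - \frac{4291}{95} = \frac{2456}{1379} + \frac{4291}{95} = \frac{6150609}{131005}$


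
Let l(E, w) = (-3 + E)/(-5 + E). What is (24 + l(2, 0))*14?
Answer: 1022/3 ≈ 340.67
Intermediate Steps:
l(E, w) = (-3 + E)/(-5 + E)
(24 + l(2, 0))*14 = (24 + (-3 + 2)/(-5 + 2))*14 = (24 - 1/(-3))*14 = (24 - ⅓*(-1))*14 = (24 + ⅓)*14 = (73/3)*14 = 1022/3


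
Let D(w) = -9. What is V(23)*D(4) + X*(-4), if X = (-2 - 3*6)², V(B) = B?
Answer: -1807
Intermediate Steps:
X = 400 (X = (-2 - 18)² = (-20)² = 400)
V(23)*D(4) + X*(-4) = 23*(-9) + 400*(-4) = -207 - 1600 = -1807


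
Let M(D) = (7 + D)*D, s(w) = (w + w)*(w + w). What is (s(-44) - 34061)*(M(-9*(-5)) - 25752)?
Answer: 616133604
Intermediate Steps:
s(w) = 4*w² (s(w) = (2*w)*(2*w) = 4*w²)
M(D) = D*(7 + D)
(s(-44) - 34061)*(M(-9*(-5)) - 25752) = (4*(-44)² - 34061)*((-9*(-5))*(7 - 9*(-5)) - 25752) = (4*1936 - 34061)*(45*(7 + 45) - 25752) = (7744 - 34061)*(45*52 - 25752) = -26317*(2340 - 25752) = -26317*(-23412) = 616133604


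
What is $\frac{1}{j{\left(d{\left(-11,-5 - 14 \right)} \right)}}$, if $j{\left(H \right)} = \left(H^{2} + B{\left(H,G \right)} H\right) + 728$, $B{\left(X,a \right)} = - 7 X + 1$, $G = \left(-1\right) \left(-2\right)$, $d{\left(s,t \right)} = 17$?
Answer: $- \frac{1}{989} \approx -0.0010111$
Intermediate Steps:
$G = 2$
$B{\left(X,a \right)} = 1 - 7 X$
$j{\left(H \right)} = 728 + H^{2} + H \left(1 - 7 H\right)$ ($j{\left(H \right)} = \left(H^{2} + \left(1 - 7 H\right) H\right) + 728 = \left(H^{2} + H \left(1 - 7 H\right)\right) + 728 = 728 + H^{2} + H \left(1 - 7 H\right)$)
$\frac{1}{j{\left(d{\left(-11,-5 - 14 \right)} \right)}} = \frac{1}{728 + 17 - 6 \cdot 17^{2}} = \frac{1}{728 + 17 - 1734} = \frac{1}{-989} = - \frac{1}{989}$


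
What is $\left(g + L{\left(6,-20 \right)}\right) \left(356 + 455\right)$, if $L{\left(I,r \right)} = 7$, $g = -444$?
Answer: $-354407$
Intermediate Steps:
$\left(g + L{\left(6,-20 \right)}\right) \left(356 + 455\right) = \left(-444 + 7\right) \left(356 + 455\right) = \left(-437\right) 811 = -354407$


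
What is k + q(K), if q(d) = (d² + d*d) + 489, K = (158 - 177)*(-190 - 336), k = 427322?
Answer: 200187883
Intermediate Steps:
K = 9994 (K = -19*(-526) = 9994)
q(d) = 489 + 2*d² (q(d) = (d² + d²) + 489 = 2*d² + 489 = 489 + 2*d²)
k + q(K) = 427322 + (489 + 2*9994²) = 427322 + (489 + 2*99880036) = 427322 + (489 + 199760072) = 427322 + 199760561 = 200187883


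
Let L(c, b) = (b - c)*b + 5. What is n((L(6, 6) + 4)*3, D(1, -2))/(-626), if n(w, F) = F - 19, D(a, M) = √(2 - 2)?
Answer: 19/626 ≈ 0.030351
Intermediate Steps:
L(c, b) = 5 + b*(b - c) (L(c, b) = b*(b - c) + 5 = 5 + b*(b - c))
D(a, M) = 0 (D(a, M) = √0 = 0)
n(w, F) = -19 + F
n((L(6, 6) + 4)*3, D(1, -2))/(-626) = (-19 + 0)/(-626) = -19*(-1/626) = 19/626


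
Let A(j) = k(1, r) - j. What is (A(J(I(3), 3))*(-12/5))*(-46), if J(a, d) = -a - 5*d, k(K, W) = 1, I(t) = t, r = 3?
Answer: 10488/5 ≈ 2097.6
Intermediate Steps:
A(j) = 1 - j
(A(J(I(3), 3))*(-12/5))*(-46) = ((1 - (-1*3 - 5*3))*(-12/5))*(-46) = ((1 - (-3 - 15))*(-12*1/5))*(-46) = ((1 - 1*(-18))*(-12/5))*(-46) = ((1 + 18)*(-12/5))*(-46) = (19*(-12/5))*(-46) = -228/5*(-46) = 10488/5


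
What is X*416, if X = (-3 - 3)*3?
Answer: -7488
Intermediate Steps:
X = -18 (X = -6*3 = -18)
X*416 = -18*416 = -7488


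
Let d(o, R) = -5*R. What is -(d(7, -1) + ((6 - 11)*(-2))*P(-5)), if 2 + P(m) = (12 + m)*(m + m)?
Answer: 715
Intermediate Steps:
P(m) = -2 + 2*m*(12 + m) (P(m) = -2 + (12 + m)*(m + m) = -2 + (12 + m)*(2*m) = -2 + 2*m*(12 + m))
-(d(7, -1) + ((6 - 11)*(-2))*P(-5)) = -(-5*(-1) + ((6 - 11)*(-2))*(-2 + 2*(-5)² + 24*(-5))) = -(5 + (-5*(-2))*(-2 + 2*25 - 120)) = -(5 + 10*(-2 + 50 - 120)) = -(5 + 10*(-72)) = -(5 - 720) = -1*(-715) = 715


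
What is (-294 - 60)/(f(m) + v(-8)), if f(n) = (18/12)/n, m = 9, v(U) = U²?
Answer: -2124/385 ≈ -5.5169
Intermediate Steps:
f(n) = 3/(2*n) (f(n) = (18*(1/12))/n = 3/(2*n))
(-294 - 60)/(f(m) + v(-8)) = (-294 - 60)/((3/2)/9 + (-8)²) = -354/((3/2)*(⅑) + 64) = -354/(⅙ + 64) = -354/385/6 = -354*6/385 = -2124/385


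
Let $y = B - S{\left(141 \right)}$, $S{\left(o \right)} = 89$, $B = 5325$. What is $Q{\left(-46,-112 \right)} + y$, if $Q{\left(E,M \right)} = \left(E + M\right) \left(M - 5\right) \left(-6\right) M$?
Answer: $12427828$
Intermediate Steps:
$Q{\left(E,M \right)} = - 6 M \left(-5 + M\right) \left(E + M\right)$ ($Q{\left(E,M \right)} = \left(E + M\right) \left(-5 + M\right) \left(-6\right) M = \left(-5 + M\right) \left(E + M\right) \left(-6\right) M = - 6 \left(-5 + M\right) \left(E + M\right) M = - 6 M \left(-5 + M\right) \left(E + M\right)$)
$y = 5236$ ($y = 5325 - 89 = 5236$)
$Q{\left(-46,-112 \right)} + y = 6 \left(-112\right) \left(- \left(-112\right)^{2} + 5 \left(-46\right) + 5 \left(-112\right) - \left(-46\right) \left(-112\right)\right) + 5236 = 6 \left(-112\right) \left(\left(-1\right) 12544 - 230 - 560 - 5152\right) + 5236 = 6 \left(-112\right) \left(-12544 - 230 - 560 - 5152\right) + 5236 = 6 \left(-112\right) \left(-18486\right) + 5236 = 12422592 + 5236 = 12427828$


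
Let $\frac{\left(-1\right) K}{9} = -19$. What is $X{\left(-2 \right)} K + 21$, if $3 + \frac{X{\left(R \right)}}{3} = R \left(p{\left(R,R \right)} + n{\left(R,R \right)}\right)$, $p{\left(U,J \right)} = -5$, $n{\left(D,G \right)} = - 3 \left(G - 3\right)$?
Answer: $-11778$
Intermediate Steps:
$K = 171$ ($K = \left(-9\right) \left(-19\right) = 171$)
$n{\left(D,G \right)} = 9 - 3 G$ ($n{\left(D,G \right)} = - 3 \left(-3 + G\right) = 9 - 3 G$)
$X{\left(R \right)} = -9 + 3 R \left(4 - 3 R\right)$ ($X{\left(R \right)} = -9 + 3 R \left(-5 - \left(-9 + 3 R\right)\right) = -9 + 3 R \left(4 - 3 R\right)$)
$X{\left(-2 \right)} K + 21 = \left(-9 - 9 \left(-2\right)^{2} + 12 \left(-2\right)\right) 171 + 21 = \left(-9 - 36 - 24\right) 171 + 21 = \left(-69\right) 171 + 21 = -11799 + 21 = -11778$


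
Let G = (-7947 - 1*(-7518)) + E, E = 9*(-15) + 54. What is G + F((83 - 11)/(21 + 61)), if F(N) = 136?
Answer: -374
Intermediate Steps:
E = -81 (E = -135 + 54 = -81)
G = -510 (G = (-7947 - 1*(-7518)) - 81 = (-7947 + 7518) - 81 = -429 - 81 = -510)
G + F((83 - 11)/(21 + 61)) = -510 + 136 = -374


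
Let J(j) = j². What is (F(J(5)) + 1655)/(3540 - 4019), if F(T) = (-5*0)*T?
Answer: -1655/479 ≈ -3.4551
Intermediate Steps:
F(T) = 0 (F(T) = 0*T = 0)
(F(J(5)) + 1655)/(3540 - 4019) = (0 + 1655)/(3540 - 4019) = 1655/(-479) = 1655*(-1/479) = -1655/479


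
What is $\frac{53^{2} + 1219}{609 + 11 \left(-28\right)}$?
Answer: $\frac{4028}{301} \approx 13.382$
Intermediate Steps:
$\frac{53^{2} + 1219}{609 + 11 \left(-28\right)} = \frac{2809 + 1219}{609 - 308} = \frac{4028}{301}$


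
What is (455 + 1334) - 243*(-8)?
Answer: 3733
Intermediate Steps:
(455 + 1334) - 243*(-8) = 1789 + 1944 = 3733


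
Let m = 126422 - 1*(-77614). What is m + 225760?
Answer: 429796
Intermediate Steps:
m = 204036 (m = 126422 + 77614 = 204036)
m + 225760 = 204036 + 225760 = 429796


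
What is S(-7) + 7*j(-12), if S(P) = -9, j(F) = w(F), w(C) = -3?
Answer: -30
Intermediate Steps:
j(F) = -3
S(-7) + 7*j(-12) = -9 + 7*(-3) = -9 - 21 = -30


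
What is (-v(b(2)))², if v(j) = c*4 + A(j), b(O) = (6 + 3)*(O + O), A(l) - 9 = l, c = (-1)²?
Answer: 2401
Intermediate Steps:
c = 1
A(l) = 9 + l
b(O) = 18*O (b(O) = 9*(2*O) = 18*O)
v(j) = 13 + j (v(j) = 1*4 + (9 + j) = 4 + (9 + j) = 13 + j)
(-v(b(2)))² = (-(13 + 18*2))² = (-(13 + 36))² = (-1*49)² = (-49)² = 2401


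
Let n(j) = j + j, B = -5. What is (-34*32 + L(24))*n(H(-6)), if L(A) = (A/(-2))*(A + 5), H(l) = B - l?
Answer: -2872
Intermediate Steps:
H(l) = -5 - l
n(j) = 2*j
L(A) = -A*(5 + A)/2 (L(A) = (A*(-½))*(5 + A) = (-A/2)*(5 + A) = -A*(5 + A)/2)
(-34*32 + L(24))*n(H(-6)) = (-34*32 - ½*24*(5 + 24))*(2*(-5 - 1*(-6))) = (-1088 - ½*24*29)*(2*(-5 + 6)) = (-1088 - 348)*(2*1) = -1436*2 = -2872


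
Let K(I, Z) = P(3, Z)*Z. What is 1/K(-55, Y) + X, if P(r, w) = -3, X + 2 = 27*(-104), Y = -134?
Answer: -1129619/402 ≈ -2810.0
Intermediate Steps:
X = -2810 (X = -2 + 27*(-104) = -2 - 2808 = -2810)
K(I, Z) = -3*Z
1/K(-55, Y) + X = 1/(-3*(-134)) - 2810 = 1/402 - 2810 = -1129619/402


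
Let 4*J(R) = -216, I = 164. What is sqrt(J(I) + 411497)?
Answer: sqrt(411443) ≈ 641.44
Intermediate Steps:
J(R) = -54 (J(R) = (1/4)*(-216) = -54)
sqrt(J(I) + 411497) = sqrt(-54 + 411497) = sqrt(411443)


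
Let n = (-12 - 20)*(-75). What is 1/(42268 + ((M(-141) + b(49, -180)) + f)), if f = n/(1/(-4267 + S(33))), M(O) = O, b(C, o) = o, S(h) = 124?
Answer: -1/9901253 ≈ -1.0100e-7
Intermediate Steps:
n = 2400 (n = -32*(-75) = 2400)
f = -9943200 (f = 2400/(1/(-4267 + 124)) = 2400/(1/(-4143)) = 2400/(-1/4143) = 2400*(-4143) = -9943200)
1/(42268 + ((M(-141) + b(49, -180)) + f)) = 1/(42268 + ((-141 - 180) - 9943200)) = 1/(42268 + (-321 - 9943200)) = 1/(42268 - 9943521) = 1/(-9901253) = -1/9901253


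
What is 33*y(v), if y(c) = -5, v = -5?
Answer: -165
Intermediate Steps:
33*y(v) = 33*(-5) = -165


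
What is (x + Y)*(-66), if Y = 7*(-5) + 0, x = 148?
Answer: -7458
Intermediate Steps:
Y = -35 (Y = -35 + 0 = -35)
(x + Y)*(-66) = (148 - 35)*(-66) = 113*(-66) = -7458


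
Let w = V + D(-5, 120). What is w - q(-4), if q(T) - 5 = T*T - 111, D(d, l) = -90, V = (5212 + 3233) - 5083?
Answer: 3362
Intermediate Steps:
V = 3362 (V = 8445 - 5083 = 3362)
q(T) = -106 + T² (q(T) = 5 + (T*T - 111) = 5 + (T² - 111) = 5 + (-111 + T²) = -106 + T²)
w = 3272 (w = 3362 - 90 = 3272)
w - q(-4) = 3272 - (-106 + (-4)²) = 3272 - (-106 + 16) = 3272 - 1*(-90) = 3272 + 90 = 3362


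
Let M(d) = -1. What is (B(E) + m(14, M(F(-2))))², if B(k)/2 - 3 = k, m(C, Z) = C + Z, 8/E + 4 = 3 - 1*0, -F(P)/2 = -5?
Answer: 9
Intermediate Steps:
F(P) = 10 (F(P) = -2*(-5) = 10)
E = -8 (E = 8/(-4 + (3 - 1*0)) = 8/(-4 + (3 + 0)) = 8/(-4 + 3) = 8/(-1) = 8*(-1) = -8)
B(k) = 6 + 2*k
(B(E) + m(14, M(F(-2))))² = ((6 + 2*(-8)) + (14 - 1))² = ((6 - 16) + 13)² = (-10 + 13)² = 3² = 9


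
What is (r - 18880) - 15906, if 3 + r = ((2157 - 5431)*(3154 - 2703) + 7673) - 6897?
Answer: -1510587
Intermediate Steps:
r = -1475801 (r = -3 + (((2157 - 5431)*(3154 - 2703) + 7673) - 6897) = -3 + ((-3274*451 + 7673) - 6897) = -3 + ((-1476574 + 7673) - 6897) = -3 + (-1468901 - 6897) = -3 - 1475798 = -1475801)
(r - 18880) - 15906 = (-1475801 - 18880) - 15906 = -1494681 - 15906 = -1510587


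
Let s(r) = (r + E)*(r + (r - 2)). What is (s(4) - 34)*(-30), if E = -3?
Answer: 840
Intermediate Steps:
s(r) = (-3 + r)*(-2 + 2*r) (s(r) = (r - 3)*(r + (r - 2)) = (-3 + r)*(r + (-2 + r)) = (-3 + r)*(-2 + 2*r))
(s(4) - 34)*(-30) = ((6 - 8*4 + 2*4²) - 34)*(-30) = ((6 - 32 + 2*16) - 34)*(-30) = ((6 - 32 + 32) - 34)*(-30) = (6 - 34)*(-30) = -28*(-30) = 840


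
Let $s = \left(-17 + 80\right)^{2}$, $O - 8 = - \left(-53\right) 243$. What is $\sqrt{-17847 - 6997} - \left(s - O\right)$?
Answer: $8918 + 2 i \sqrt{6211} \approx 8918.0 + 157.62 i$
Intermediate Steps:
$O = 12887$ ($O = 8 - \left(-53\right) 243 = 8 - -12879 = 8 + 12879 = 12887$)
$s = 3969$ ($s = 63^{2} = 3969$)
$\sqrt{-17847 - 6997} - \left(s - O\right) = \sqrt{-17847 - 6997} - \left(3969 - 12887\right) = \sqrt{-24844} - \left(3969 - 12887\right) = 2 i \sqrt{6211} - -8918 = 2 i \sqrt{6211} + 8918 = 8918 + 2 i \sqrt{6211}$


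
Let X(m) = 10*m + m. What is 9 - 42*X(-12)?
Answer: 5553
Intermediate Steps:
X(m) = 11*m
9 - 42*X(-12) = 9 - 462*(-12) = 9 - 42*(-132) = 9 + 5544 = 5553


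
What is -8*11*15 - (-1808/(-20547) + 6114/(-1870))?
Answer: -25297985701/19211445 ≈ -1316.8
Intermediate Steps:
-8*11*15 - (-1808/(-20547) + 6114/(-1870)) = -88*15 - (-1808*(-1/20547) + 6114*(-1/1870)) = -1320 - (1808/20547 - 3057/935) = -1320 - 1*(-61121699/19211445) = -1320 + 61121699/19211445 = -25297985701/19211445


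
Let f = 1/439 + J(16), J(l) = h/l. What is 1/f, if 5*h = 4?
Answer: 8780/459 ≈ 19.129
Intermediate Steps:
h = ⅘ (h = (⅕)*4 = ⅘ ≈ 0.80000)
J(l) = 4/(5*l)
f = 459/8780 (f = 1/439 + (⅘)/16 = 1/439 + (⅘)*(1/16) = 1/439 + 1/20 = 459/8780 ≈ 0.052278)
1/f = 1/(459/8780) = 8780/459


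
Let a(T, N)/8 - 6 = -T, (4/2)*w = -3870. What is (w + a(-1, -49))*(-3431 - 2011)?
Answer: 10225518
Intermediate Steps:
w = -1935 (w = (1/2)*(-3870) = -1935)
a(T, N) = 48 - 8*T (a(T, N) = 48 + 8*(-T) = 48 - 8*T)
(w + a(-1, -49))*(-3431 - 2011) = (-1935 + (48 - 8*(-1)))*(-3431 - 2011) = (-1935 + (48 + 8))*(-5442) = (-1935 + 56)*(-5442) = -1879*(-5442) = 10225518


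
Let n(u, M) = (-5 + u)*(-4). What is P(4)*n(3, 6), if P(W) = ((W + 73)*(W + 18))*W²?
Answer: 216832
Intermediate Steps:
P(W) = W²*(18 + W)*(73 + W) (P(W) = ((73 + W)*(18 + W))*W² = ((18 + W)*(73 + W))*W² = W²*(18 + W)*(73 + W))
n(u, M) = 20 - 4*u
P(4)*n(3, 6) = (4²*(1314 + 4² + 91*4))*(20 - 4*3) = (16*(1314 + 16 + 364))*(20 - 12) = (16*1694)*8 = 27104*8 = 216832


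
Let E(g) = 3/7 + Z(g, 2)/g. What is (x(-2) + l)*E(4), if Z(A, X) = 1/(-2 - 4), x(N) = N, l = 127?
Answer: 8125/168 ≈ 48.363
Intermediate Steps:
Z(A, X) = -⅙ (Z(A, X) = 1/(-6) = -⅙)
E(g) = 3/7 - 1/(6*g)
(x(-2) + l)*E(4) = (-2 + 127)*((1/42)*(-7 + 18*4)/4) = 125*((1/42)*(¼)*(-7 + 72)) = 125*((1/42)*(¼)*65) = 125*(65/168) = 8125/168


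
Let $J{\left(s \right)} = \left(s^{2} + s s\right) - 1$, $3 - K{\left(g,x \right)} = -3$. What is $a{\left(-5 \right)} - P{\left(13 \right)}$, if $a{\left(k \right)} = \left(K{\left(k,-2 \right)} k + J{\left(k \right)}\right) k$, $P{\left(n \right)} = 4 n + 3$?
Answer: $-150$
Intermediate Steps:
$P{\left(n \right)} = 3 + 4 n$
$K{\left(g,x \right)} = 6$ ($K{\left(g,x \right)} = 3 - -3 = 3 + 3 = 6$)
$J{\left(s \right)} = -1 + 2 s^{2}$ ($J{\left(s \right)} = \left(s^{2} + s^{2}\right) - 1 = 2 s^{2} - 1 = -1 + 2 s^{2}$)
$a{\left(k \right)} = k \left(-1 + 2 k^{2} + 6 k\right)$ ($a{\left(k \right)} = \left(6 k + \left(-1 + 2 k^{2}\right)\right) k = \left(-1 + 2 k^{2} + 6 k\right) k = k \left(-1 + 2 k^{2} + 6 k\right)$)
$a{\left(-5 \right)} - P{\left(13 \right)} = - 5 \left(-1 + 2 \left(-5\right)^{2} + 6 \left(-5\right)\right) - \left(3 + 4 \cdot 13\right) = - 5 \left(-1 + 2 \cdot 25 - 30\right) - \left(3 + 52\right) = - 5 \left(-1 + 50 - 30\right) - 55 = \left(-5\right) 19 - 55 = -95 - 55 = -150$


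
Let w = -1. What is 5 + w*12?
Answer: -7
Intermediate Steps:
5 + w*12 = 5 - 1*12 = 5 - 12 = -7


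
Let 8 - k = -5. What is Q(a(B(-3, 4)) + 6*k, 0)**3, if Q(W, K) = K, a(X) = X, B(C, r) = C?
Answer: 0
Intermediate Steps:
k = 13 (k = 8 - 1*(-5) = 8 + 5 = 13)
Q(a(B(-3, 4)) + 6*k, 0)**3 = 0**3 = 0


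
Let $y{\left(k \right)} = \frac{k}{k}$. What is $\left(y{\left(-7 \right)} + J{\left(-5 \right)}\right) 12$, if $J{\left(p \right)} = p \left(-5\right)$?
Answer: $312$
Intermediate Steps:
$y{\left(k \right)} = 1$
$J{\left(p \right)} = - 5 p$
$\left(y{\left(-7 \right)} + J{\left(-5 \right)}\right) 12 = \left(1 - -25\right) 12 = \left(1 + 25\right) 12 = 26 \cdot 12 = 312$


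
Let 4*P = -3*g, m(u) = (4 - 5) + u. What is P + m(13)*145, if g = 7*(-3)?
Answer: 7023/4 ≈ 1755.8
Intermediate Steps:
g = -21
m(u) = -1 + u
P = 63/4 (P = (-3*(-21))/4 = (¼)*63 = 63/4 ≈ 15.750)
P + m(13)*145 = 63/4 + (-1 + 13)*145 = 63/4 + 12*145 = 63/4 + 1740 = 7023/4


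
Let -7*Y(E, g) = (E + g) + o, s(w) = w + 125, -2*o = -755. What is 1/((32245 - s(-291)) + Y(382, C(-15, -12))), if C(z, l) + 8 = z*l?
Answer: 14/451891 ≈ 3.0981e-5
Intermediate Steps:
o = 755/2 (o = -½*(-755) = 755/2 ≈ 377.50)
s(w) = 125 + w
C(z, l) = -8 + l*z (C(z, l) = -8 + z*l = -8 + l*z)
Y(E, g) = -755/14 - E/7 - g/7 (Y(E, g) = -((E + g) + 755/2)/7 = -(755/2 + E + g)/7 = -755/14 - E/7 - g/7)
1/((32245 - s(-291)) + Y(382, C(-15, -12))) = 1/((32245 - (125 - 291)) + (-755/14 - ⅐*382 - (-8 - 12*(-15))/7)) = 1/((32245 - 1*(-166)) + (-755/14 - 382/7 - (-8 + 180)/7)) = 1/((32245 + 166) + (-755/14 - 382/7 - ⅐*172)) = 1/(32411 + (-755/14 - 382/7 - 172/7)) = 1/(32411 - 1863/14) = 1/(451891/14) = 14/451891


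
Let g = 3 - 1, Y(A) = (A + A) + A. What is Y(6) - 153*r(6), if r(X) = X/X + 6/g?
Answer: -594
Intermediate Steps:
Y(A) = 3*A (Y(A) = 2*A + A = 3*A)
g = 2
r(X) = 4 (r(X) = X/X + 6/2 = 1 + 6*(½) = 1 + 3 = 4)
Y(6) - 153*r(6) = 3*6 - 153*4 = 18 - 612 = -594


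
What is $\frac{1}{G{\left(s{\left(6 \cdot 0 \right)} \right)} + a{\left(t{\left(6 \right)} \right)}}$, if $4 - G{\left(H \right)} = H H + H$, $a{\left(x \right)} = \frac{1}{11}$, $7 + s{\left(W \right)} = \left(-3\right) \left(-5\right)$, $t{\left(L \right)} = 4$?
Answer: $- \frac{11}{747} \approx -0.014726$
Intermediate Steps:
$s{\left(W \right)} = 8$ ($s{\left(W \right)} = -7 - -15 = -7 + 15 = 8$)
$a{\left(x \right)} = \frac{1}{11}$
$G{\left(H \right)} = 4 - H - H^{2}$ ($G{\left(H \right)} = 4 - \left(H H + H\right) = 4 - \left(H^{2} + H\right) = 4 - \left(H + H^{2}\right) = 4 - H - H^{2}$)
$\frac{1}{G{\left(s{\left(6 \cdot 0 \right)} \right)} + a{\left(t{\left(6 \right)} \right)}} = \frac{1}{\left(4 - 8 - 8^{2}\right) + \frac{1}{11}} = \frac{1}{\left(4 - 8 - 64\right) + \frac{1}{11}} = \frac{1}{-68 + \frac{1}{11}} = \frac{1}{- \frac{747}{11}} = - \frac{11}{747}$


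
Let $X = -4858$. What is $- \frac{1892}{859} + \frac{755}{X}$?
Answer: $- \frac{9839881}{4173022} \approx -2.358$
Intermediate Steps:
$- \frac{1892}{859} + \frac{755}{X} = - \frac{1892}{859} + \frac{755}{-4858} = \left(-1892\right) \frac{1}{859} + 755 \left(- \frac{1}{4858}\right) = - \frac{1892}{859} - \frac{755}{4858} = - \frac{9839881}{4173022}$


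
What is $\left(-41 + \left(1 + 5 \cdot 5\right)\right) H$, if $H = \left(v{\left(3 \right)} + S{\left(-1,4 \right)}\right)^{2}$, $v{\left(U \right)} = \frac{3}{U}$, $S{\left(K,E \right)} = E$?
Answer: $-375$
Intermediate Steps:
$H = 25$ ($H = \left(\frac{3}{3} + 4\right)^{2} = \left(3 \cdot \frac{1}{3} + 4\right)^{2} = \left(1 + 4\right)^{2} = 5^{2} = 25$)
$\left(-41 + \left(1 + 5 \cdot 5\right)\right) H = \left(-41 + \left(1 + 5 \cdot 5\right)\right) 25 = \left(-41 + \left(1 + 25\right)\right) 25 = \left(-41 + 26\right) 25 = \left(-15\right) 25 = -375$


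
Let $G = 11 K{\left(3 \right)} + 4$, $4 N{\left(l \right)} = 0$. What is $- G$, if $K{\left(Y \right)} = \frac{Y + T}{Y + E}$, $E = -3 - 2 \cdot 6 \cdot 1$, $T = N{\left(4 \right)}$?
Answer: $- \frac{5}{4} \approx -1.25$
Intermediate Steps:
$N{\left(l \right)} = 0$ ($N{\left(l \right)} = \frac{1}{4} \cdot 0 = 0$)
$T = 0$
$E = -15$ ($E = -3 - 12 = -15$)
$K{\left(Y \right)} = \frac{Y}{-15 + Y}$ ($K{\left(Y \right)} = \frac{Y + 0}{Y - 15} = \frac{Y}{-15 + Y}$)
$G = \frac{5}{4}$ ($G = 11 \frac{3}{-15 + 3} + 4 = 11 \frac{3}{-12} + 4 = 11 \cdot 3 \left(- \frac{1}{12}\right) + 4 = 11 \left(- \frac{1}{4}\right) + 4 = - \frac{11}{4} + 4 = \frac{5}{4} \approx 1.25$)
$- G = \left(-1\right) \frac{5}{4} = - \frac{5}{4}$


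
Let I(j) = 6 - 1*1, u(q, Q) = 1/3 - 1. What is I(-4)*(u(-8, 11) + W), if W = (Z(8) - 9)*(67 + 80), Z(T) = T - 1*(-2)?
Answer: 2195/3 ≈ 731.67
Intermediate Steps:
Z(T) = 2 + T (Z(T) = T + 2 = 2 + T)
u(q, Q) = -⅔ (u(q, Q) = ⅓ - 1 = -⅔)
I(j) = 5 (I(j) = 6 - 1 = 5)
W = 147 (W = ((2 + 8) - 9)*(67 + 80) = (10 - 9)*147 = 1*147 = 147)
I(-4)*(u(-8, 11) + W) = 5*(-⅔ + 147) = 5*(439/3) = 2195/3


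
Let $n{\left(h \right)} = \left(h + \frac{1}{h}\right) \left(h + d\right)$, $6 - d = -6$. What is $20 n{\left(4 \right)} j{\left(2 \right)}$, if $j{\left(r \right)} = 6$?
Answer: $8160$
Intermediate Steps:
$d = 12$ ($d = 6 - -6 = 6 + 6 = 12$)
$n{\left(h \right)} = \left(12 + h\right) \left(h + \frac{1}{h}\right)$ ($n{\left(h \right)} = \left(h + \frac{1}{h}\right) \left(h + 12\right) = \left(h + \frac{1}{h}\right) \left(12 + h\right) = \left(12 + h\right) \left(h + \frac{1}{h}\right)$)
$20 n{\left(4 \right)} j{\left(2 \right)} = 20 \left(1 + 4^{2} + 12 \cdot 4 + \frac{12}{4}\right) 6 = 20 \left(1 + 16 + 48 + 12 \cdot \frac{1}{4}\right) 6 = 20 \left(1 + 16 + 48 + 3\right) 6 = 20 \cdot 68 \cdot 6 = 1360 \cdot 6 = 8160$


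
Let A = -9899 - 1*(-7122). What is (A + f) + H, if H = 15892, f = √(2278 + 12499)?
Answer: 13115 + √14777 ≈ 13237.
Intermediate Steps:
A = -2777 (A = -9899 + 7122 = -2777)
f = √14777 ≈ 121.56
(A + f) + H = (-2777 + √14777) + 15892 = 13115 + √14777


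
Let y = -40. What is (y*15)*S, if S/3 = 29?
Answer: -52200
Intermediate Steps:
S = 87 (S = 3*29 = 87)
(y*15)*S = -40*15*87 = -600*87 = -52200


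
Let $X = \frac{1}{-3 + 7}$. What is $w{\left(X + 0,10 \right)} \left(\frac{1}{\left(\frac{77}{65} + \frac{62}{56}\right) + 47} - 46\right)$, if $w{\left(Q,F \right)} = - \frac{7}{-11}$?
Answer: $- \frac{28874202}{986821} \approx -29.26$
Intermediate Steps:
$X = \frac{1}{4} \approx 0.25$
$w{\left(Q,F \right)} = \frac{7}{11}$ ($w{\left(Q,F \right)} = \left(-7\right) \left(- \frac{1}{11}\right) = \frac{7}{11}$)
$w{\left(X + 0,10 \right)} \left(\frac{1}{\left(\frac{77}{65} + \frac{62}{56}\right) + 47} - 46\right) = \frac{7 \left(\frac{1}{\left(\frac{77}{65} + \frac{62}{56}\right) + 47} - 46\right)}{11} = \frac{7 \left(\frac{1}{\left(77 \cdot \frac{1}{65} + 62 \cdot \frac{1}{56}\right) + 47} - 46\right)}{11} = \frac{7 \left(\frac{1}{\left(\frac{77}{65} + \frac{31}{28}\right) + 47} - 46\right)}{11} = \frac{7 \left(\frac{1}{\frac{4171}{1820} + 47} - 46\right)}{11} = \frac{7 \left(\frac{1}{\frac{89711}{1820}} - 46\right)}{11} = \frac{7 \left(\frac{1820}{89711} - 46\right)}{11} = \frac{7}{11} \left(- \frac{4124886}{89711}\right) = - \frac{28874202}{986821}$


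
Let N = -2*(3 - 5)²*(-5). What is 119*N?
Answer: 4760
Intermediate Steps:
N = 40 (N = -2*(-2)²*(-5) = -2*4*(-5) = -8*(-5) = 40)
119*N = 119*40 = 4760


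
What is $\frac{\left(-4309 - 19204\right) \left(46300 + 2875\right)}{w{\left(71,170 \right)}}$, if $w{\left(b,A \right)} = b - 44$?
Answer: $- \frac{1156251775}{27} \approx -4.2824 \cdot 10^{7}$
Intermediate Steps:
$w{\left(b,A \right)} = -44 + b$ ($w{\left(b,A \right)} = b - 44 = -44 + b$)
$\frac{\left(-4309 - 19204\right) \left(46300 + 2875\right)}{w{\left(71,170 \right)}} = \frac{\left(-4309 - 19204\right) \left(46300 + 2875\right)}{-44 + 71} = \frac{\left(-23513\right) 49175}{27} = \left(-1156251775\right) \frac{1}{27} = - \frac{1156251775}{27}$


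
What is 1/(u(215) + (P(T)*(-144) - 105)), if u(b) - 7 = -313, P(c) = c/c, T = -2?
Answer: -1/555 ≈ -0.0018018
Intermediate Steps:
P(c) = 1
u(b) = -306 (u(b) = 7 - 313 = -306)
1/(u(215) + (P(T)*(-144) - 105)) = 1/(-306 + (1*(-144) - 105)) = 1/(-306 + (-144 - 105)) = 1/(-306 - 249) = 1/(-555) = -1/555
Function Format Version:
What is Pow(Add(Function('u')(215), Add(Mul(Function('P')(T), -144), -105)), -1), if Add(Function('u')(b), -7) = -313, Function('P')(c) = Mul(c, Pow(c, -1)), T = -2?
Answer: Rational(-1, 555) ≈ -0.0018018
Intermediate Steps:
Function('P')(c) = 1
Function('u')(b) = -306 (Function('u')(b) = Add(7, -313) = -306)
Pow(Add(Function('u')(215), Add(Mul(Function('P')(T), -144), -105)), -1) = Pow(Add(-306, Add(Mul(1, -144), -105)), -1) = Pow(Add(-306, Add(-144, -105)), -1) = Pow(Add(-306, -249), -1) = Pow(-555, -1) = Rational(-1, 555)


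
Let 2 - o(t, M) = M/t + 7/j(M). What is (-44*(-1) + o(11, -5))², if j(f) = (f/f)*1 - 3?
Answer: 1207801/484 ≈ 2495.5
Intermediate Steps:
j(f) = -2 (j(f) = 1*1 - 3 = 1 - 3 = -2)
o(t, M) = 11/2 - M/t (o(t, M) = 2 - (M/t + 7/(-2)) = 2 - (M/t + 7*(-½)) = 2 - (M/t - 7/2) = 2 - (-7/2 + M/t) = 2 + (7/2 - M/t) = 11/2 - M/t)
(-44*(-1) + o(11, -5))² = (-44*(-1) + (11/2 - 1*(-5)/11))² = (44 + (11/2 - 1*(-5)*1/11))² = (44 + (11/2 + 5/11))² = (44 + 131/22)² = (1099/22)² = 1207801/484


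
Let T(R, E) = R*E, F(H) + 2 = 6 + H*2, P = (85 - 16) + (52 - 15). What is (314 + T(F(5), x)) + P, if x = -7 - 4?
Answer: 266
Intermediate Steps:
P = 106 (P = 69 + 37 = 106)
x = -11
F(H) = 4 + 2*H (F(H) = -2 + (6 + H*2) = -2 + (6 + 2*H) = 4 + 2*H)
T(R, E) = E*R
(314 + T(F(5), x)) + P = (314 - 11*(4 + 2*5)) + 106 = (314 - 11*(4 + 10)) + 106 = (314 - 11*14) + 106 = (314 - 154) + 106 = 160 + 106 = 266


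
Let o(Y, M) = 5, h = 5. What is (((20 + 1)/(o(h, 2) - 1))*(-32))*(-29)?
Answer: 4872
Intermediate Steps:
(((20 + 1)/(o(h, 2) - 1))*(-32))*(-29) = (((20 + 1)/(5 - 1))*(-32))*(-29) = ((21/4)*(-32))*(-29) = -168*(-29) = 4872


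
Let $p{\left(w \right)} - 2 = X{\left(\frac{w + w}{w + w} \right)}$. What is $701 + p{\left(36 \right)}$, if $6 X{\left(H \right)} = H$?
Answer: $\frac{4219}{6} \approx 703.17$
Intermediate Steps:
$X{\left(H \right)} = \frac{H}{6}$
$p{\left(w \right)} = \frac{13}{6}$ ($p{\left(w \right)} = 2 + \frac{\left(w + w\right) \frac{1}{w + w}}{6} = 2 + \frac{2 w \frac{1}{2 w}}{6} = 2 + \frac{1}{6} \cdot 1 = 2 + \frac{1}{6} = \frac{13}{6}$)
$701 + p{\left(36 \right)} = 701 + \frac{13}{6} = \frac{4219}{6}$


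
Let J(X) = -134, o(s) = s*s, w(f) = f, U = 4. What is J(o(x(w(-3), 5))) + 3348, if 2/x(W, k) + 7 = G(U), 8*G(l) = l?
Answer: 3214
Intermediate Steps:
G(l) = l/8
x(W, k) = -4/13 (x(W, k) = 2/(-7 + (⅛)*4) = 2/(-7 + ½) = 2/(-13/2) = 2*(-2/13) = -4/13)
o(s) = s²
J(o(x(w(-3), 5))) + 3348 = -134 + 3348 = 3214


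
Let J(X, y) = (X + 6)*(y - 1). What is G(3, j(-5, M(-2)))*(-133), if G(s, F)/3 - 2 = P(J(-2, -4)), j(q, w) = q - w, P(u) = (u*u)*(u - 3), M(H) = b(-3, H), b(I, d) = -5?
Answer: 3670002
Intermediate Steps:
M(H) = -5
J(X, y) = (-1 + y)*(6 + X) (J(X, y) = (6 + X)*(-1 + y) = (-1 + y)*(6 + X))
P(u) = u²*(-3 + u)
G(s, F) = -27594 (G(s, F) = 6 + 3*((-6 - 1*(-2) + 6*(-4) - 2*(-4))²*(-3 + (-6 - 1*(-2) + 6*(-4) - 2*(-4)))) = 6 + 3*((-6 + 2 - 24 + 8)²*(-3 + (-6 + 2 - 24 + 8))) = 6 + 3*((-20)²*(-3 - 20)) = 6 + 3*(400*(-23)) = 6 + 3*(-9200) = 6 - 27600 = -27594)
G(3, j(-5, M(-2)))*(-133) = -27594*(-133) = 3670002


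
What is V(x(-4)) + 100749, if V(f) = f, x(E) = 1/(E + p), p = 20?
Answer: 1611985/16 ≈ 1.0075e+5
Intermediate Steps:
x(E) = 1/(20 + E) (x(E) = 1/(E + 20) = 1/(20 + E))
V(x(-4)) + 100749 = 1/(20 - 4) + 100749 = 1/16 + 100749 = 1611985/16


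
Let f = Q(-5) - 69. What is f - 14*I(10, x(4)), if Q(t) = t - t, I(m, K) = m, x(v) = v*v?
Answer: -209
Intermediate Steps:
x(v) = v²
Q(t) = 0
f = -69 (f = 0 - 69 = -69)
f - 14*I(10, x(4)) = -69 - 14*10 = -69 - 140 = -209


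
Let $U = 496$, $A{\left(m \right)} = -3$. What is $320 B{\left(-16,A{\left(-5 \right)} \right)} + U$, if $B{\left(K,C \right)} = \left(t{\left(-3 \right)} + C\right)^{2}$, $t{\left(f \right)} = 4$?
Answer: $816$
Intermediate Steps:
$B{\left(K,C \right)} = \left(4 + C\right)^{2}$
$320 B{\left(-16,A{\left(-5 \right)} \right)} + U = 320 \left(4 - 3\right)^{2} + 496 = 320 \cdot 1^{2} + 496 = 320 \cdot 1 + 496 = 320 + 496 = 816$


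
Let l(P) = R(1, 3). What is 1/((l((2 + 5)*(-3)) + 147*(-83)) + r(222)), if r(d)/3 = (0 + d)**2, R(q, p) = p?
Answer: 1/135654 ≈ 7.3717e-6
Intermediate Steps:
r(d) = 3*d**2 (r(d) = 3*(0 + d)**2 = 3*d**2)
l(P) = 3
1/((l((2 + 5)*(-3)) + 147*(-83)) + r(222)) = 1/((3 + 147*(-83)) + 3*222**2) = 1/((3 - 12201) + 3*49284) = 1/(-12198 + 147852) = 1/135654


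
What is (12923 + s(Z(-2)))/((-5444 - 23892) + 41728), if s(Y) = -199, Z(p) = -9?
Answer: 3181/3098 ≈ 1.0268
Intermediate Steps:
(12923 + s(Z(-2)))/((-5444 - 23892) + 41728) = (12923 - 199)/((-5444 - 23892) + 41728) = 12724/(-29336 + 41728) = 12724/12392 = 12724*(1/12392) = 3181/3098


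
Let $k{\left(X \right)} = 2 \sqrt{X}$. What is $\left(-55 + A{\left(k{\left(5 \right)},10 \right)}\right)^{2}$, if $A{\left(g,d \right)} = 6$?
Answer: $2401$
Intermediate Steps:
$\left(-55 + A{\left(k{\left(5 \right)},10 \right)}\right)^{2} = \left(-55 + 6\right)^{2} = \left(-49\right)^{2} = 2401$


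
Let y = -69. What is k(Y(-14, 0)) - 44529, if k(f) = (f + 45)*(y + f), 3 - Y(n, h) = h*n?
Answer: -47697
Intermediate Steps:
Y(n, h) = 3 - h*n
k(f) = (-69 + f)*(45 + f) (k(f) = (f + 45)*(-69 + f) = (45 + f)*(-69 + f) = (-69 + f)*(45 + f))
k(Y(-14, 0)) - 44529 = (-3105 + (3 - 1*0*(-14))² - 24*(3 - 1*0*(-14))) - 44529 = (-3105 + (3 + 0)² - 24*(3 + 0)) - 44529 = (-3105 + 3² - 24*3) - 44529 = (-3105 + 9 - 72) - 44529 = -3168 - 44529 = -47697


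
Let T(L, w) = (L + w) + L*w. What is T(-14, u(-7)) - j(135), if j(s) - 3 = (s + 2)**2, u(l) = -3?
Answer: -18747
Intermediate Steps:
T(L, w) = L + w + L*w
j(s) = 3 + (2 + s)**2 (j(s) = 3 + (s + 2)**2 = 3 + (2 + s)**2)
T(-14, u(-7)) - j(135) = (-14 - 3 - 14*(-3)) - (3 + (2 + 135)**2) = (-14 - 3 + 42) - (3 + 137**2) = 25 - (3 + 18769) = 25 - 1*18772 = 25 - 18772 = -18747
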